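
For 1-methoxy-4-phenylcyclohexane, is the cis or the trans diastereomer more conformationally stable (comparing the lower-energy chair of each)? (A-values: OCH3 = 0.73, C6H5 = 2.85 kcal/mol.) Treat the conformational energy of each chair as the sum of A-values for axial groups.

At 1,4 positions (parity opposite): cis → (a,e or e,a); trans → (e,e or a,a).
Best chair for cis: E = 0.73 kcal/mol; best chair for trans: E = 0.00 kcal/mol.
The trans isomer is lower by 0.73 kcal/mol.

trans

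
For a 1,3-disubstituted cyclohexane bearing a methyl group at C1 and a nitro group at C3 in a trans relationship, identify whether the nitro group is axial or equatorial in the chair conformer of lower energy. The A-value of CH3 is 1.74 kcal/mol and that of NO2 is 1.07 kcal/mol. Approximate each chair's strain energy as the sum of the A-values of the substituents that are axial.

axial

C1 and C3 have the same parity, so for the trans isomer the two substituents are one axial and one equatorial in each chair.
Chair I (methyl axial, nitro equatorial): E = 1.74 kcal/mol.
Chair II (methyl equatorial, nitro axial): E = 1.07 kcal/mol.
Chair II is the more stable (lower-energy) conformer, and in that chair the nitro group is axial.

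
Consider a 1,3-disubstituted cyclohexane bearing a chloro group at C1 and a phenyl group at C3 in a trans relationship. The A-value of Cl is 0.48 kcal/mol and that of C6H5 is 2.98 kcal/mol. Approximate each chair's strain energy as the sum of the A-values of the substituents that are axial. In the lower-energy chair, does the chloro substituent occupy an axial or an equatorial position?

axial

C1 and C3 have the same parity, so for the trans isomer the two substituents are one axial and one equatorial in each chair.
Chair I (chloro axial, phenyl equatorial): E = 0.48 kcal/mol.
Chair II (chloro equatorial, phenyl axial): E = 2.98 kcal/mol.
Chair I is the more stable (lower-energy) conformer, and in that chair the chloro group is axial.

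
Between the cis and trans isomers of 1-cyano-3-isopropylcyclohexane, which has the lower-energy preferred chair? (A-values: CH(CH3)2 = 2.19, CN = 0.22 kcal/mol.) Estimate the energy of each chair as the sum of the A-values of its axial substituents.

cis

At 1,3 positions (parity same): cis → (e,e or a,a); trans → (a,e or e,a).
Best chair for cis: E = 0.00 kcal/mol; best chair for trans: E = 0.22 kcal/mol.
The cis isomer is lower by 0.22 kcal/mol.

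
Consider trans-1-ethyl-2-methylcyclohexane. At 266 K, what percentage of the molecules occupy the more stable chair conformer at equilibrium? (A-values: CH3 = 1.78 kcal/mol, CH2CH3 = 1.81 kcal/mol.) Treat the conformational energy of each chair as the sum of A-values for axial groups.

99.9%

C1 and C2 have opposite parity, so for the trans isomer the two substituents are e,e in one chair and a,a in the other.
Chair I (methyl axial, ethyl axial): E = 3.59 kcal/mol; chair II (methyl equatorial, ethyl equatorial): E = 0.00 kcal/mol.
ΔG = 3.59 kcal/mol between the two chairs.
K = exp(ΔG/RT) with R = 1.987×10⁻³ kcal mol⁻¹ K⁻¹ and T = 266 K gives K ≈ 891.
Fraction in the lower-energy chair = K/(K+1) = 99.9%.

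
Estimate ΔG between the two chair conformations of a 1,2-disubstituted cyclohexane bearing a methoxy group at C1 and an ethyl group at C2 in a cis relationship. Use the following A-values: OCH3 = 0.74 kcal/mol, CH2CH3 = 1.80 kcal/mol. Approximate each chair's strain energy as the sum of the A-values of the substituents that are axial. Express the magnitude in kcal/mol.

1.06 kcal/mol

C1 and C2 have opposite parity, so for the cis isomer the two substituents are one axial and one equatorial in each chair.
Chair I (methoxy axial, ethyl equatorial): E = 0.74 kcal/mol.
Chair II (methoxy equatorial, ethyl axial): E = 1.80 kcal/mol.
ΔE = 1.80 − 0.74 = 1.06 kcal/mol; chair I is more stable.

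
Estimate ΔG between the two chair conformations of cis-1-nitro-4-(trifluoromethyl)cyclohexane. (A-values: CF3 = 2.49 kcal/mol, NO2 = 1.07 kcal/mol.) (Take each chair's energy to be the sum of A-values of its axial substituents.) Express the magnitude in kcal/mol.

1.42 kcal/mol

C1 and C4 have opposite parity, so for the cis isomer the two substituents are one axial and one equatorial in each chair.
Chair I (trifluoromethyl axial, nitro equatorial): E = 2.49 kcal/mol.
Chair II (trifluoromethyl equatorial, nitro axial): E = 1.07 kcal/mol.
ΔE = 2.49 − 1.07 = 1.42 kcal/mol; chair II is more stable.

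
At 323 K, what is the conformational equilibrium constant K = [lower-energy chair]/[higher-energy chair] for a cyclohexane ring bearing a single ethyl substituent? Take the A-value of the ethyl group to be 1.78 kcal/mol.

K ≈ 16.0

One chair has the ethyl group axial (E = 1.78 kcal/mol) and the other has it equatorial (E = 0).
ΔG = 1.78 kcal/mol between the two chairs.
K = exp(ΔG/RT) with R = 1.987×10⁻³ kcal mol⁻¹ K⁻¹ and T = 323 K gives K ≈ 16.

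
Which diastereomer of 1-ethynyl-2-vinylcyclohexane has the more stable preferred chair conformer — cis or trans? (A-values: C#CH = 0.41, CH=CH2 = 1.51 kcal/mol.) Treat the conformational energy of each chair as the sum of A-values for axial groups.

At 1,2 positions (parity opposite): cis → (a,e or e,a); trans → (e,e or a,a).
Best chair for cis: E = 0.41 kcal/mol; best chair for trans: E = 0.00 kcal/mol.
The trans isomer is lower by 0.41 kcal/mol.

trans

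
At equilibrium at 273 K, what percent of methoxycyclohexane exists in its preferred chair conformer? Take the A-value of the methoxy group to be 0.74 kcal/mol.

79.6%

One chair has the methoxy group axial (E = 0.74 kcal/mol) and the other has it equatorial (E = 0).
ΔG = 0.74 kcal/mol between the two chairs.
K = exp(ΔG/RT) with R = 1.987×10⁻³ kcal mol⁻¹ K⁻¹ and T = 273 K gives K ≈ 3.91.
Fraction in the lower-energy chair = K/(K+1) = 79.6%.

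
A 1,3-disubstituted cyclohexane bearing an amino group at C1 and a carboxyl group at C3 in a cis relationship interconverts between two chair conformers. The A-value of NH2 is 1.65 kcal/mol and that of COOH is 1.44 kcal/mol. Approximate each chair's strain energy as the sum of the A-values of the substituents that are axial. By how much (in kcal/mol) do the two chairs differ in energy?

3.09 kcal/mol

C1 and C3 have the same parity, so for the cis isomer the two substituents are e,e in one chair and a,a in the other.
Chair I (amino axial, carboxyl axial): E = 3.09 kcal/mol.
Chair II (amino equatorial, carboxyl equatorial): E = 0.00 kcal/mol.
ΔE = 3.09 − 0.00 = 3.09 kcal/mol; chair II is more stable.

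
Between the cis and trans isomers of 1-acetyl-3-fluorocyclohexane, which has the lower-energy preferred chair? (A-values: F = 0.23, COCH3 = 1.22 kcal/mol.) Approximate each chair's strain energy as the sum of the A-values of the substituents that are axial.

At 1,3 positions (parity same): cis → (e,e or a,a); trans → (a,e or e,a).
Best chair for cis: E = 0.00 kcal/mol; best chair for trans: E = 0.23 kcal/mol.
The cis isomer is lower by 0.23 kcal/mol.

cis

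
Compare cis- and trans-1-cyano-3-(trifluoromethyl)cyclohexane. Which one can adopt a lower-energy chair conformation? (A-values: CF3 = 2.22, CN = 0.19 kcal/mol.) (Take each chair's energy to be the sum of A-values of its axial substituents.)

At 1,3 positions (parity same): cis → (e,e or a,a); trans → (a,e or e,a).
Best chair for cis: E = 0.00 kcal/mol; best chair for trans: E = 0.19 kcal/mol.
The cis isomer is lower by 0.19 kcal/mol.

cis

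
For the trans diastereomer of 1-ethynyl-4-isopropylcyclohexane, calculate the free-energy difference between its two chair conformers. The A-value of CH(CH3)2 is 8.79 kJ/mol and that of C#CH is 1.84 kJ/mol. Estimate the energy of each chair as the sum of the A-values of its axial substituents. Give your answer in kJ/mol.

C1 and C4 have opposite parity, so for the trans isomer the two substituents are e,e in one chair and a,a in the other.
Chair I (isopropyl axial, ethynyl axial): E = 10.63 kJ/mol.
Chair II (isopropyl equatorial, ethynyl equatorial): E = 0.00 kJ/mol.
ΔE = 10.63 − 0.00 = 10.63 kJ/mol; chair II is more stable.

10.63 kJ/mol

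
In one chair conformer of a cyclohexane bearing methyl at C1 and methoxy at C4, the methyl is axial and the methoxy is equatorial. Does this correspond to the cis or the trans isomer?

cis

C1 and C4 have opposite parity, so their axial bonds point in opposite directions.
With opposite-parity carbons, two substituents on the same face are one axial and one equatorial; opposite faces give both axial or both equatorial.
Here the groups are axial/equatorial → same face → cis.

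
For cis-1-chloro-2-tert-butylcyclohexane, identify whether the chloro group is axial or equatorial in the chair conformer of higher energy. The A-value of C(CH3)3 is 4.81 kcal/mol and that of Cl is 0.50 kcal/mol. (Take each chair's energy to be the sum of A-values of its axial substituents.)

C1 and C2 have opposite parity, so for the cis isomer the two substituents are one axial and one equatorial in each chair.
Chair I (tert-butyl axial, chloro equatorial): E = 4.81 kcal/mol.
Chair II (tert-butyl equatorial, chloro axial): E = 0.50 kcal/mol.
Chair I is the less stable (higher-energy) conformer, and in that chair the chloro group is equatorial.

equatorial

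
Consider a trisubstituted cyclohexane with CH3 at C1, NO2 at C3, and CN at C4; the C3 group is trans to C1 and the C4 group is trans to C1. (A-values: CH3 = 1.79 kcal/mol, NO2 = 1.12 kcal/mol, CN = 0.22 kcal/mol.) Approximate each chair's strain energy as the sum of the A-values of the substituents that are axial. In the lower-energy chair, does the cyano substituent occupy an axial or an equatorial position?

Chair I (methyl axial, nitro equatorial, cyano axial): E = 2.01 kcal/mol.
Chair II (methyl equatorial, nitro axial, cyano equatorial): E = 1.12 kcal/mol.
Chair II is the more stable (lower-energy) conformer, and in that chair the cyano group is equatorial.

equatorial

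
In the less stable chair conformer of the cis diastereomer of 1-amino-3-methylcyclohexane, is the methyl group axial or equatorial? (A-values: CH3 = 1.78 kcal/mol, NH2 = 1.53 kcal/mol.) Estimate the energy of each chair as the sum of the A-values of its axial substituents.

C1 and C3 have the same parity, so for the cis isomer the two substituents are e,e in one chair and a,a in the other.
Chair I (methyl axial, amino axial): E = 3.31 kcal/mol.
Chair II (methyl equatorial, amino equatorial): E = 0.00 kcal/mol.
Chair I is the less stable (higher-energy) conformer, and in that chair the methyl group is axial.

axial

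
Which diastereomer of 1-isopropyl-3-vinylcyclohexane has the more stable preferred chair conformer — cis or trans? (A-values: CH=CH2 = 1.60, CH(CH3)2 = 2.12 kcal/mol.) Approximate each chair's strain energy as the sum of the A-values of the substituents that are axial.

At 1,3 positions (parity same): cis → (e,e or a,a); trans → (a,e or e,a).
Best chair for cis: E = 0.00 kcal/mol; best chair for trans: E = 1.60 kcal/mol.
The cis isomer is lower by 1.60 kcal/mol.

cis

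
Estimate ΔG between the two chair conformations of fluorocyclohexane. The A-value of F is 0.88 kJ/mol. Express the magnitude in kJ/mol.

A monosubstituted cyclohexane has one chair with the fluoro group axial (E = A = 0.88 kJ/mol) and one with it equatorial (E = 0).
ΔE = 0.88 − 0 = 0.88 kJ/mol.

0.88 kJ/mol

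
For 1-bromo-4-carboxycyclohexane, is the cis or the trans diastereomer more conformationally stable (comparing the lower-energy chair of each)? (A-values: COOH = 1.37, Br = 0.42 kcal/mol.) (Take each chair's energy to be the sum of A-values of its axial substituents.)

trans

At 1,4 positions (parity opposite): cis → (a,e or e,a); trans → (e,e or a,a).
Best chair for cis: E = 0.42 kcal/mol; best chair for trans: E = 0.00 kcal/mol.
The trans isomer is lower by 0.42 kcal/mol.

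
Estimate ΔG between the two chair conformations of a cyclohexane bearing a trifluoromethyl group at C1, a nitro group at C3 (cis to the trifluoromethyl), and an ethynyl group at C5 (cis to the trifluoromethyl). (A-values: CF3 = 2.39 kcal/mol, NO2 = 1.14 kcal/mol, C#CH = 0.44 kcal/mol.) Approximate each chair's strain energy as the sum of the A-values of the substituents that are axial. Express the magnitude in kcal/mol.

Chair I (trifluoromethyl axial, nitro axial, ethynyl axial): E = 3.97 kcal/mol.
Chair II (trifluoromethyl equatorial, nitro equatorial, ethynyl equatorial): E = 0.00 kcal/mol.
ΔE = 3.97 − 0.00 = 3.97 kcal/mol; chair II is more stable.

3.97 kcal/mol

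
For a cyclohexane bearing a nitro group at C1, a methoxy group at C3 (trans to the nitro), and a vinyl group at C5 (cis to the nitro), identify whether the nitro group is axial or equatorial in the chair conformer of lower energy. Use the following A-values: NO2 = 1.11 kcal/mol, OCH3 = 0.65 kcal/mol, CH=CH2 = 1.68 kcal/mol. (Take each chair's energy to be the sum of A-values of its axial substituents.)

Chair I (nitro axial, methoxy equatorial, vinyl axial): E = 2.79 kcal/mol.
Chair II (nitro equatorial, methoxy axial, vinyl equatorial): E = 0.65 kcal/mol.
Chair II is the more stable (lower-energy) conformer, and in that chair the nitro group is equatorial.

equatorial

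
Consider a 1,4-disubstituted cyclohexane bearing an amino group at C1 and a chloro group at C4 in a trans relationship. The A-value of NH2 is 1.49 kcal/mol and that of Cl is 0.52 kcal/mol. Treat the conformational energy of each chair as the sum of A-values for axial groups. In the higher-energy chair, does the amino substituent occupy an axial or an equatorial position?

axial

C1 and C4 have opposite parity, so for the trans isomer the two substituents are e,e in one chair and a,a in the other.
Chair I (amino axial, chloro axial): E = 2.01 kcal/mol.
Chair II (amino equatorial, chloro equatorial): E = 0.00 kcal/mol.
Chair I is the less stable (higher-energy) conformer, and in that chair the amino group is axial.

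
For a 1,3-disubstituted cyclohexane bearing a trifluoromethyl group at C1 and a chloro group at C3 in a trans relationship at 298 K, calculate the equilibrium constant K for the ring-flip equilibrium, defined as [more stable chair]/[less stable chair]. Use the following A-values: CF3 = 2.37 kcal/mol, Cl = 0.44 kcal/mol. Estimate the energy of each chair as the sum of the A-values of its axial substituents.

C1 and C3 have the same parity, so for the trans isomer the two substituents are one axial and one equatorial in each chair.
Chair I (trifluoromethyl axial, chloro equatorial): E = 2.37 kcal/mol; chair II (trifluoromethyl equatorial, chloro axial): E = 0.44 kcal/mol.
ΔG = 1.93 kcal/mol between the two chairs.
K = exp(ΔG/RT) with R = 1.987×10⁻³ kcal mol⁻¹ K⁻¹ and T = 298 K gives K ≈ 26.

K ≈ 26.0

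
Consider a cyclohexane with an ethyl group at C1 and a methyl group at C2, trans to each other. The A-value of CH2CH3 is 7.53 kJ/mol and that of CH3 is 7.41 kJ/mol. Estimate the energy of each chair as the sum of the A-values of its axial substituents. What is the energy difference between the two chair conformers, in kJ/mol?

C1 and C2 have opposite parity, so for the trans isomer the two substituents are e,e in one chair and a,a in the other.
Chair I (ethyl axial, methyl axial): E = 14.94 kJ/mol.
Chair II (ethyl equatorial, methyl equatorial): E = 0.00 kJ/mol.
ΔE = 14.94 − 0.00 = 14.94 kJ/mol; chair II is more stable.

14.94 kJ/mol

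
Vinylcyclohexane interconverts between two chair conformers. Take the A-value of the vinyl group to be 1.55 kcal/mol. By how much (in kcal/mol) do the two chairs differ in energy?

1.55 kcal/mol

A monosubstituted cyclohexane has one chair with the vinyl group axial (E = A = 1.55 kcal/mol) and one with it equatorial (E = 0).
ΔE = 1.55 − 0 = 1.55 kcal/mol.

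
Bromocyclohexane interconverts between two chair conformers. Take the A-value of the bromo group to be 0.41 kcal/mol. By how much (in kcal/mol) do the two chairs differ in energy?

A monosubstituted cyclohexane has one chair with the bromo group axial (E = A = 0.41 kcal/mol) and one with it equatorial (E = 0).
ΔE = 0.41 − 0 = 0.41 kcal/mol.

0.41 kcal/mol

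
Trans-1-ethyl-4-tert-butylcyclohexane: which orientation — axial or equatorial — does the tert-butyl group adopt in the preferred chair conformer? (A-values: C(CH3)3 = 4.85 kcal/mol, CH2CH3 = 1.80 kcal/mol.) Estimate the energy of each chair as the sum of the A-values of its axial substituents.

C1 and C4 have opposite parity, so for the trans isomer the two substituents are e,e in one chair and a,a in the other.
Chair I (tert-butyl axial, ethyl axial): E = 6.65 kcal/mol.
Chair II (tert-butyl equatorial, ethyl equatorial): E = 0.00 kcal/mol.
Chair II is the more stable (lower-energy) conformer, and in that chair the tert-butyl group is equatorial.

equatorial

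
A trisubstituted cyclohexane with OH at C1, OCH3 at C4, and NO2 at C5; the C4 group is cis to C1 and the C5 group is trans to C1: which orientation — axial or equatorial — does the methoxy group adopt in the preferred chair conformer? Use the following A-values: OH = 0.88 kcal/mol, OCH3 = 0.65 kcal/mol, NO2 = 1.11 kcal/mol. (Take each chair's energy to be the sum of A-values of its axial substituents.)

equatorial

Chair I (hydroxyl axial, methoxy equatorial, nitro equatorial): E = 0.88 kcal/mol.
Chair II (hydroxyl equatorial, methoxy axial, nitro axial): E = 1.76 kcal/mol.
Chair I is the more stable (lower-energy) conformer, and in that chair the methoxy group is equatorial.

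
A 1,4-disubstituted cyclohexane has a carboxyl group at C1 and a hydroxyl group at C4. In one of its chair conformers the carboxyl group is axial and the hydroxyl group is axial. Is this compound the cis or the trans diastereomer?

C1 and C4 have opposite parity, so their axial bonds point in opposite directions.
With opposite-parity carbons, two substituents on the same face are one axial and one equatorial; opposite faces give both axial or both equatorial.
Here the groups are axial/axial → opposite face → trans.

trans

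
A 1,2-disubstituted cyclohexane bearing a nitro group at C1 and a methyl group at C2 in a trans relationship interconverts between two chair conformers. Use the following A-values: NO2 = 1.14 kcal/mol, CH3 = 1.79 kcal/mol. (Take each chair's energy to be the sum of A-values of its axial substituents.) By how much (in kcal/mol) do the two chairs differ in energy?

C1 and C2 have opposite parity, so for the trans isomer the two substituents are e,e in one chair and a,a in the other.
Chair I (nitro axial, methyl axial): E = 2.93 kcal/mol.
Chair II (nitro equatorial, methyl equatorial): E = 0.00 kcal/mol.
ΔE = 2.93 − 0.00 = 2.93 kcal/mol; chair II is more stable.

2.93 kcal/mol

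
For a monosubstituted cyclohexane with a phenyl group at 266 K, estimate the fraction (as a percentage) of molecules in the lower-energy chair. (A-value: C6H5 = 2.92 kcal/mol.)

99.6%

One chair has the phenyl group axial (E = 2.92 kcal/mol) and the other has it equatorial (E = 0).
ΔG = 2.92 kcal/mol between the two chairs.
K = exp(ΔG/RT) with R = 1.987×10⁻³ kcal mol⁻¹ K⁻¹ and T = 266 K gives K ≈ 251.
Fraction in the lower-energy chair = K/(K+1) = 99.6%.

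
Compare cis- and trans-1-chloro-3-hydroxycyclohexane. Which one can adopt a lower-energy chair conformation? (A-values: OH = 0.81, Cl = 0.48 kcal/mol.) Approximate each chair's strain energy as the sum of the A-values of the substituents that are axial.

At 1,3 positions (parity same): cis → (e,e or a,a); trans → (a,e or e,a).
Best chair for cis: E = 0.00 kcal/mol; best chair for trans: E = 0.48 kcal/mol.
The cis isomer is lower by 0.48 kcal/mol.

cis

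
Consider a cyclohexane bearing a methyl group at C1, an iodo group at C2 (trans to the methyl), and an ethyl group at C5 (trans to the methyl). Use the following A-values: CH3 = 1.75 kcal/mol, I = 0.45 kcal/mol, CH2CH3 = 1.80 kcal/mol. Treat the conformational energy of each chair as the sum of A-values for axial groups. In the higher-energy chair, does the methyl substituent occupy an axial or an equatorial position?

Chair I (methyl axial, iodo axial, ethyl equatorial): E = 2.20 kcal/mol.
Chair II (methyl equatorial, iodo equatorial, ethyl axial): E = 1.80 kcal/mol.
Chair I is the less stable (higher-energy) conformer, and in that chair the methyl group is axial.

axial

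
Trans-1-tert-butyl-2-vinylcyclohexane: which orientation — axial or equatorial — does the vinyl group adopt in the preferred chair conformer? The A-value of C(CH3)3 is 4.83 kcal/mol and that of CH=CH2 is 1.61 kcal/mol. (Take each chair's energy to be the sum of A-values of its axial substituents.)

equatorial

C1 and C2 have opposite parity, so for the trans isomer the two substituents are e,e in one chair and a,a in the other.
Chair I (tert-butyl axial, vinyl axial): E = 6.44 kcal/mol.
Chair II (tert-butyl equatorial, vinyl equatorial): E = 0.00 kcal/mol.
Chair II is the more stable (lower-energy) conformer, and in that chair the vinyl group is equatorial.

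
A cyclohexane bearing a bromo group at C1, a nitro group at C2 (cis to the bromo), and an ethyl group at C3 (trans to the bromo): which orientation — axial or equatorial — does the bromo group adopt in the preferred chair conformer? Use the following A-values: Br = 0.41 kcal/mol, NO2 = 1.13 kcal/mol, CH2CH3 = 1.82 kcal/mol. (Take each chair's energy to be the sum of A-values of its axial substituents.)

Chair I (bromo axial, nitro equatorial, ethyl equatorial): E = 0.41 kcal/mol.
Chair II (bromo equatorial, nitro axial, ethyl axial): E = 2.95 kcal/mol.
Chair I is the more stable (lower-energy) conformer, and in that chair the bromo group is axial.

axial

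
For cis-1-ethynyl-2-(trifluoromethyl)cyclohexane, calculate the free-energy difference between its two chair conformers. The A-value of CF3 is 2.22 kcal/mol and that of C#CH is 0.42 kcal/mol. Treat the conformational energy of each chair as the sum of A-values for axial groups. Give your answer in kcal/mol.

C1 and C2 have opposite parity, so for the cis isomer the two substituents are one axial and one equatorial in each chair.
Chair I (trifluoromethyl axial, ethynyl equatorial): E = 2.22 kcal/mol.
Chair II (trifluoromethyl equatorial, ethynyl axial): E = 0.42 kcal/mol.
ΔE = 2.22 − 0.42 = 1.80 kcal/mol; chair II is more stable.

1.80 kcal/mol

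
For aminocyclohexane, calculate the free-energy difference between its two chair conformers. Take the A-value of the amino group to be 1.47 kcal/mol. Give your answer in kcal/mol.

1.47 kcal/mol

A monosubstituted cyclohexane has one chair with the amino group axial (E = A = 1.47 kcal/mol) and one with it equatorial (E = 0).
ΔE = 1.47 − 0 = 1.47 kcal/mol.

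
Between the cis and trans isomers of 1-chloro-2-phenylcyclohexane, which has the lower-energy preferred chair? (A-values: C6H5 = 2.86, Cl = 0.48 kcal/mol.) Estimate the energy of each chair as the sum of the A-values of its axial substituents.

trans

At 1,2 positions (parity opposite): cis → (a,e or e,a); trans → (e,e or a,a).
Best chair for cis: E = 0.48 kcal/mol; best chair for trans: E = 0.00 kcal/mol.
The trans isomer is lower by 0.48 kcal/mol.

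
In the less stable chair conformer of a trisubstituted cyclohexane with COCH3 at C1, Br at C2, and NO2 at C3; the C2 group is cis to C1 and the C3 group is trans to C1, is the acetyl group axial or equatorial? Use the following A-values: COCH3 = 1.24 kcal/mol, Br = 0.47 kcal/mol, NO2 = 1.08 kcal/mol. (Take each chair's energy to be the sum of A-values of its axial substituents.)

Chair I (acetyl axial, bromo equatorial, nitro equatorial): E = 1.24 kcal/mol.
Chair II (acetyl equatorial, bromo axial, nitro axial): E = 1.55 kcal/mol.
Chair II is the less stable (higher-energy) conformer, and in that chair the acetyl group is equatorial.

equatorial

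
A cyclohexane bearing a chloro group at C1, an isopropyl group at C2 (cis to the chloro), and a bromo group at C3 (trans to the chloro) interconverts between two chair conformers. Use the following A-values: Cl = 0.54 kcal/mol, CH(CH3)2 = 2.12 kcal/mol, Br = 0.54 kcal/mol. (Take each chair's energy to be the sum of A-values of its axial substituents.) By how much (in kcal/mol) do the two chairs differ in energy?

Chair I (chloro axial, isopropyl equatorial, bromo equatorial): E = 0.54 kcal/mol.
Chair II (chloro equatorial, isopropyl axial, bromo axial): E = 2.66 kcal/mol.
ΔE = 2.66 − 0.54 = 2.12 kcal/mol; chair I is more stable.

2.12 kcal/mol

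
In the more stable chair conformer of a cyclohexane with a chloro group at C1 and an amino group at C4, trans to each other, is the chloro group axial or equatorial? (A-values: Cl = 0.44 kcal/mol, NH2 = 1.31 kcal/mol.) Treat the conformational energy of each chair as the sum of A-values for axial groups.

C1 and C4 have opposite parity, so for the trans isomer the two substituents are e,e in one chair and a,a in the other.
Chair I (chloro axial, amino axial): E = 1.75 kcal/mol.
Chair II (chloro equatorial, amino equatorial): E = 0.00 kcal/mol.
Chair II is the more stable (lower-energy) conformer, and in that chair the chloro group is equatorial.

equatorial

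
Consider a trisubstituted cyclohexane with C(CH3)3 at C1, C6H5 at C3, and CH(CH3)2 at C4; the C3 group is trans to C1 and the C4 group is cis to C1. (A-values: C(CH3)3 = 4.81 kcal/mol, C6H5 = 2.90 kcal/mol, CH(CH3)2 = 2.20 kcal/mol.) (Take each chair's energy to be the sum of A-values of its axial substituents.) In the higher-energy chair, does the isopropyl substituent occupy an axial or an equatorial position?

Chair I (tert-butyl axial, phenyl equatorial, isopropyl equatorial): E = 4.81 kcal/mol.
Chair II (tert-butyl equatorial, phenyl axial, isopropyl axial): E = 5.10 kcal/mol.
Chair II is the less stable (higher-energy) conformer, and in that chair the isopropyl group is axial.

axial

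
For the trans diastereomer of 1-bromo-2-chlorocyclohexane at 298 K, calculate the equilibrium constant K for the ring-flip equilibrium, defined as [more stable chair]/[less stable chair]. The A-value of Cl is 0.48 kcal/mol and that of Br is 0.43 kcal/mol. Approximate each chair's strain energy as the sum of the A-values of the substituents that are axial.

K ≈ 4.65

C1 and C2 have opposite parity, so for the trans isomer the two substituents are e,e in one chair and a,a in the other.
Chair I (chloro axial, bromo axial): E = 0.91 kcal/mol; chair II (chloro equatorial, bromo equatorial): E = 0.00 kcal/mol.
ΔG = 0.91 kcal/mol between the two chairs.
K = exp(ΔG/RT) with R = 1.987×10⁻³ kcal mol⁻¹ K⁻¹ and T = 298 K gives K ≈ 4.65.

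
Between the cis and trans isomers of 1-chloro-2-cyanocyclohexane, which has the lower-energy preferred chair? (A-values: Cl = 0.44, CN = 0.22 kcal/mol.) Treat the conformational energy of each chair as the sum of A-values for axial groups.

At 1,2 positions (parity opposite): cis → (a,e or e,a); trans → (e,e or a,a).
Best chair for cis: E = 0.22 kcal/mol; best chair for trans: E = 0.00 kcal/mol.
The trans isomer is lower by 0.22 kcal/mol.

trans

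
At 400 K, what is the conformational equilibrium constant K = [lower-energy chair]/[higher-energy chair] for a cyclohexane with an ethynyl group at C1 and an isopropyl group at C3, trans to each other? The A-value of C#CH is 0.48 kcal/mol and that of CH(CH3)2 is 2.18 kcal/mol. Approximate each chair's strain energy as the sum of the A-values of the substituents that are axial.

C1 and C3 have the same parity, so for the trans isomer the two substituents are one axial and one equatorial in each chair.
Chair I (ethynyl axial, isopropyl equatorial): E = 0.48 kcal/mol; chair II (ethynyl equatorial, isopropyl axial): E = 2.18 kcal/mol.
ΔG = 1.70 kcal/mol between the two chairs.
K = exp(ΔG/RT) with R = 1.987×10⁻³ kcal mol⁻¹ K⁻¹ and T = 400 K gives K ≈ 8.49.

K ≈ 8.49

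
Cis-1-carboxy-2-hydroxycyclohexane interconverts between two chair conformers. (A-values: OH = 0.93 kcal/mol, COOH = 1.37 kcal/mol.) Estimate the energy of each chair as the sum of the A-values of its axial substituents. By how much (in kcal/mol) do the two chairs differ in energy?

C1 and C2 have opposite parity, so for the cis isomer the two substituents are one axial and one equatorial in each chair.
Chair I (hydroxyl axial, carboxyl equatorial): E = 0.93 kcal/mol.
Chair II (hydroxyl equatorial, carboxyl axial): E = 1.37 kcal/mol.
ΔE = 1.37 − 0.93 = 0.44 kcal/mol; chair I is more stable.

0.44 kcal/mol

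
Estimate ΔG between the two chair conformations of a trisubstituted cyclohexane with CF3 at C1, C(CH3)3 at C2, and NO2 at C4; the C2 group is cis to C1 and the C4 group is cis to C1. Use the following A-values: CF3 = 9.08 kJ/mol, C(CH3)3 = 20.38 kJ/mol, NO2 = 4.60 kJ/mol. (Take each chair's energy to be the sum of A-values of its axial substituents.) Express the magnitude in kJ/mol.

15.90 kJ/mol

Chair I (trifluoromethyl axial, tert-butyl equatorial, nitro equatorial): E = 9.08 kJ/mol.
Chair II (trifluoromethyl equatorial, tert-butyl axial, nitro axial): E = 24.98 kJ/mol.
ΔE = 24.98 − 9.08 = 15.90 kJ/mol; chair I is more stable.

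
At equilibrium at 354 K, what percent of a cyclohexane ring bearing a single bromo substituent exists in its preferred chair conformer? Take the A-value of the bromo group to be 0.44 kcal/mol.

65.1%

One chair has the bromo group axial (E = 0.44 kcal/mol) and the other has it equatorial (E = 0).
ΔG = 0.44 kcal/mol between the two chairs.
K = exp(ΔG/RT) with R = 1.987×10⁻³ kcal mol⁻¹ K⁻¹ and T = 354 K gives K ≈ 1.87.
Fraction in the lower-energy chair = K/(K+1) = 65.1%.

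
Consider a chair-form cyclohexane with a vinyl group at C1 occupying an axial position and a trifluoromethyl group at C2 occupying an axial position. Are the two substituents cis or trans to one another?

C1 and C2 have opposite parity, so their axial bonds point in opposite directions.
With opposite-parity carbons, two substituents on the same face are one axial and one equatorial; opposite faces give both axial or both equatorial.
Here the groups are axial/axial → opposite face → trans.

trans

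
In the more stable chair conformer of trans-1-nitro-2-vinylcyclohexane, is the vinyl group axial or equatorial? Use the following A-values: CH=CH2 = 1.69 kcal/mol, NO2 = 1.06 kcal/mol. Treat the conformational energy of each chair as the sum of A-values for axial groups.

C1 and C2 have opposite parity, so for the trans isomer the two substituents are e,e in one chair and a,a in the other.
Chair I (vinyl axial, nitro axial): E = 2.75 kcal/mol.
Chair II (vinyl equatorial, nitro equatorial): E = 0.00 kcal/mol.
Chair II is the more stable (lower-energy) conformer, and in that chair the vinyl group is equatorial.

equatorial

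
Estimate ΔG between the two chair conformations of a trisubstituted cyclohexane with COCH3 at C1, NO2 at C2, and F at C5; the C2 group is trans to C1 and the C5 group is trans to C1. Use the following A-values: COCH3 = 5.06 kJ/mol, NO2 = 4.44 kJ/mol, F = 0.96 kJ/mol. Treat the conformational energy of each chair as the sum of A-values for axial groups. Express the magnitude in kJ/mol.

Chair I (acetyl axial, nitro axial, fluoro equatorial): E = 9.50 kJ/mol.
Chair II (acetyl equatorial, nitro equatorial, fluoro axial): E = 0.96 kJ/mol.
ΔE = 9.50 − 0.96 = 8.54 kJ/mol; chair II is more stable.

8.54 kJ/mol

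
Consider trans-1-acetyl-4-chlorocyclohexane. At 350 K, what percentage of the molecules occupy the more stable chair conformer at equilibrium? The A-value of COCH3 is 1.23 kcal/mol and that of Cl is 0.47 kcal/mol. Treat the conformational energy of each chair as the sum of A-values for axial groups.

92.0%

C1 and C4 have opposite parity, so for the trans isomer the two substituents are e,e in one chair and a,a in the other.
Chair I (acetyl axial, chloro axial): E = 1.70 kcal/mol; chair II (acetyl equatorial, chloro equatorial): E = 0.00 kcal/mol.
ΔG = 1.70 kcal/mol between the two chairs.
K = exp(ΔG/RT) with R = 1.987×10⁻³ kcal mol⁻¹ K⁻¹ and T = 350 K gives K ≈ 11.5.
Fraction in the lower-energy chair = K/(K+1) = 92.0%.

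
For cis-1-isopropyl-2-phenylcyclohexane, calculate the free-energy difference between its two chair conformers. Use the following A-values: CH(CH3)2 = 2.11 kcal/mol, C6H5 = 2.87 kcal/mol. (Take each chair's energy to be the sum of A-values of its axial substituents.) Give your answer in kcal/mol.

C1 and C2 have opposite parity, so for the cis isomer the two substituents are one axial and one equatorial in each chair.
Chair I (isopropyl axial, phenyl equatorial): E = 2.11 kcal/mol.
Chair II (isopropyl equatorial, phenyl axial): E = 2.87 kcal/mol.
ΔE = 2.87 − 2.11 = 0.76 kcal/mol; chair I is more stable.

0.76 kcal/mol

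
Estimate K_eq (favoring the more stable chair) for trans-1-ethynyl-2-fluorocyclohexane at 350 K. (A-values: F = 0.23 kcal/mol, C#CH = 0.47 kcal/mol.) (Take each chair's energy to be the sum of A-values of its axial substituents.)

K ≈ 2.74

C1 and C2 have opposite parity, so for the trans isomer the two substituents are e,e in one chair and a,a in the other.
Chair I (fluoro axial, ethynyl axial): E = 0.70 kcal/mol; chair II (fluoro equatorial, ethynyl equatorial): E = 0.00 kcal/mol.
ΔG = 0.70 kcal/mol between the two chairs.
K = exp(ΔG/RT) with R = 1.987×10⁻³ kcal mol⁻¹ K⁻¹ and T = 350 K gives K ≈ 2.74.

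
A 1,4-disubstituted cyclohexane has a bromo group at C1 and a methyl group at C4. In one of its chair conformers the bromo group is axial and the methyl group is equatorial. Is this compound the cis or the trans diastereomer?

C1 and C4 have opposite parity, so their axial bonds point in opposite directions.
With opposite-parity carbons, two substituents on the same face are one axial and one equatorial; opposite faces give both axial or both equatorial.
Here the groups are axial/equatorial → same face → cis.

cis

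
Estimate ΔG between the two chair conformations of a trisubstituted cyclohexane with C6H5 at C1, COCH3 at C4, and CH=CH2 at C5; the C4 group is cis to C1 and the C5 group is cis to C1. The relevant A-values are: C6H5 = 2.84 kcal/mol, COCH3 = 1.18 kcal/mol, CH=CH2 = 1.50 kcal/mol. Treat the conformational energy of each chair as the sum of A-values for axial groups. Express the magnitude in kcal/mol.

3.16 kcal/mol

Chair I (phenyl axial, acetyl equatorial, vinyl axial): E = 4.34 kcal/mol.
Chair II (phenyl equatorial, acetyl axial, vinyl equatorial): E = 1.18 kcal/mol.
ΔE = 4.34 − 1.18 = 3.16 kcal/mol; chair II is more stable.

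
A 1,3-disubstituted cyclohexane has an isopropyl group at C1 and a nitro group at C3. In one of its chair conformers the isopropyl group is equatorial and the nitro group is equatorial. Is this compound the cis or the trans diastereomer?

C1 and C3 have the same parity, so their axial bonds point in the same direction.
With same-parity carbons, two substituents on the same face are both axial or both equatorial; opposite faces give one of each.
Here the groups are equatorial/equatorial → same face → cis.

cis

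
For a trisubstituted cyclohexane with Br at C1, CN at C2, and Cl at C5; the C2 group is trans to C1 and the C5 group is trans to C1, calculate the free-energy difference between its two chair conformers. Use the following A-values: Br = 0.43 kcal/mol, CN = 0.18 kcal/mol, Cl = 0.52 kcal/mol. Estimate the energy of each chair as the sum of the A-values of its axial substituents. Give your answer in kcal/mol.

0.09 kcal/mol

Chair I (bromo axial, cyano axial, chloro equatorial): E = 0.61 kcal/mol.
Chair II (bromo equatorial, cyano equatorial, chloro axial): E = 0.52 kcal/mol.
ΔE = 0.61 − 0.52 = 0.09 kcal/mol; chair II is more stable.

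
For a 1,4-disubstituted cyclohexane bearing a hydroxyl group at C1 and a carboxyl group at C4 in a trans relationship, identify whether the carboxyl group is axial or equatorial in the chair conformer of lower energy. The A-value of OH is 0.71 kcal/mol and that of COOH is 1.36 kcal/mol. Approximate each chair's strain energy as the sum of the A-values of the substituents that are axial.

C1 and C4 have opposite parity, so for the trans isomer the two substituents are e,e in one chair and a,a in the other.
Chair I (hydroxyl axial, carboxyl axial): E = 2.07 kcal/mol.
Chair II (hydroxyl equatorial, carboxyl equatorial): E = 0.00 kcal/mol.
Chair II is the more stable (lower-energy) conformer, and in that chair the carboxyl group is equatorial.

equatorial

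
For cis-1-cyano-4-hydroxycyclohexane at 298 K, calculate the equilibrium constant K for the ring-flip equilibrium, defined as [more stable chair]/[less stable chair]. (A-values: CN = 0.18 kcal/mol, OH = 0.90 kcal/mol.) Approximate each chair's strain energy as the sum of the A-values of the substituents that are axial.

C1 and C4 have opposite parity, so for the cis isomer the two substituents are one axial and one equatorial in each chair.
Chair I (cyano axial, hydroxyl equatorial): E = 0.18 kcal/mol; chair II (cyano equatorial, hydroxyl axial): E = 0.90 kcal/mol.
ΔG = 0.72 kcal/mol between the two chairs.
K = exp(ΔG/RT) with R = 1.987×10⁻³ kcal mol⁻¹ K⁻¹ and T = 298 K gives K ≈ 3.37.

K ≈ 3.37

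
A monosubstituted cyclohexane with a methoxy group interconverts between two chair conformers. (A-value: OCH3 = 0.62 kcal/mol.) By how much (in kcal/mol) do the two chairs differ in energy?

A monosubstituted cyclohexane has one chair with the methoxy group axial (E = A = 0.62 kcal/mol) and one with it equatorial (E = 0).
ΔE = 0.62 − 0 = 0.62 kcal/mol.

0.62 kcal/mol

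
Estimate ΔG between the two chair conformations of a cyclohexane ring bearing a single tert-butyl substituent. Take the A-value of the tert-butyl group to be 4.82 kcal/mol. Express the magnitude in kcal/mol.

4.82 kcal/mol

A monosubstituted cyclohexane has one chair with the tert-butyl group axial (E = A = 4.82 kcal/mol) and one with it equatorial (E = 0).
ΔE = 4.82 − 0 = 4.82 kcal/mol.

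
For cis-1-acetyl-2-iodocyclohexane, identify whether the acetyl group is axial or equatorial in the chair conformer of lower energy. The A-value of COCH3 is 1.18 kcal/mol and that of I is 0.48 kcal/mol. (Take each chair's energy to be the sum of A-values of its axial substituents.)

C1 and C2 have opposite parity, so for the cis isomer the two substituents are one axial and one equatorial in each chair.
Chair I (acetyl axial, iodo equatorial): E = 1.18 kcal/mol.
Chair II (acetyl equatorial, iodo axial): E = 0.48 kcal/mol.
Chair II is the more stable (lower-energy) conformer, and in that chair the acetyl group is equatorial.

equatorial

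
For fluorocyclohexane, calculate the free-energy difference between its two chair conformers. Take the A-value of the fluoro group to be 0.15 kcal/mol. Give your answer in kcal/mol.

A monosubstituted cyclohexane has one chair with the fluoro group axial (E = A = 0.15 kcal/mol) and one with it equatorial (E = 0).
ΔE = 0.15 − 0 = 0.15 kcal/mol.

0.15 kcal/mol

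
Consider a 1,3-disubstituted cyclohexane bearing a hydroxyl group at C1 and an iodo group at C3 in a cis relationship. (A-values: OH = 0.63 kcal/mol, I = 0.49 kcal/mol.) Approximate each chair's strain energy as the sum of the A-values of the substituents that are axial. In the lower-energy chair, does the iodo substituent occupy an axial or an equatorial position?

equatorial

C1 and C3 have the same parity, so for the cis isomer the two substituents are e,e in one chair and a,a in the other.
Chair I (hydroxyl axial, iodo axial): E = 1.12 kcal/mol.
Chair II (hydroxyl equatorial, iodo equatorial): E = 0.00 kcal/mol.
Chair II is the more stable (lower-energy) conformer, and in that chair the iodo group is equatorial.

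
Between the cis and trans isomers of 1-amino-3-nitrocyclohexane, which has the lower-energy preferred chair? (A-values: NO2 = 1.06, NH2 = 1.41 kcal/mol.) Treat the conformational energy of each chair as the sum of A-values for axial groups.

cis

At 1,3 positions (parity same): cis → (e,e or a,a); trans → (a,e or e,a).
Best chair for cis: E = 0.00 kcal/mol; best chair for trans: E = 1.06 kcal/mol.
The cis isomer is lower by 1.06 kcal/mol.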